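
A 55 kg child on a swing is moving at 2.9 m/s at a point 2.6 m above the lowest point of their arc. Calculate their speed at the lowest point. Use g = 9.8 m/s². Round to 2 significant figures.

By conservation of mechanical energy, ½mv₀² + mgh = ½mv²
v² = v₀² + 2gh = (2.9)² + 2(9.8)(2.6) = 59.370
v = √59.370 = 7.705 m/s

v = 7.7 m/s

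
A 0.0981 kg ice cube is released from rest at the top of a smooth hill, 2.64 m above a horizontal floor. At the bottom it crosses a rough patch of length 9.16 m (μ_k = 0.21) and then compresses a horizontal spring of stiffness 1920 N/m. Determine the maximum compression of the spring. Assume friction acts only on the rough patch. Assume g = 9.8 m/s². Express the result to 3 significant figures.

Initial energy: E₁ = mgh = (0.0981)(9.8)(2.64) = 2.5380 J
Friction removes W_f = μ_k mg d = (0.21)(0.0981)(9.8)(9.16) = 1.849 J
Energy reaching the spring: E = 2.5380 − 1.849 = 0.68873 J
At max compression ½kx² = E ⇒ x = √(2E/k) = √(2 × 0.68873/1920) = 0.02678 m

x = 0.0268 m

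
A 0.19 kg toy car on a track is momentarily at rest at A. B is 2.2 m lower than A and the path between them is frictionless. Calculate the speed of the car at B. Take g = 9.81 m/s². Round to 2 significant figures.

Energy conservation between the two points: mgh = ½mv²
v = √(2gh) = √(2 × 9.81 × 2.2) = √43.164 = 6.570 m/s

v = 6.6 m/s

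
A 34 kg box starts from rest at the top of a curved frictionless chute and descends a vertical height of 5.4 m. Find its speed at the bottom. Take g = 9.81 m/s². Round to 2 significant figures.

Energy conservation between the two points: mgh = ½mv²
v = √(2gh) = √(2 × 9.81 × 5.4) = √105.95 = 10.29 m/s

v = 10 m/s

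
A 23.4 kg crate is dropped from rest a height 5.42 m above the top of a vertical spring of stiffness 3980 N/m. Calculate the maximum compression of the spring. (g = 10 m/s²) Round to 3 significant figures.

x = 0.859 m

Measuring PE from the top of the relaxed spring, at max compression the crate has dropped H + x with zero KE, so:
mg(H + x) = ½kx²
½(3980)x² − (23.4)(10)x − (23.4)(10)(5.42) = 0
1990x² − 234.0x − 1268 = 0
x = [234.0 + √(54756 + 1.0096e+07)]/(2 × 1990) = 0.8593 m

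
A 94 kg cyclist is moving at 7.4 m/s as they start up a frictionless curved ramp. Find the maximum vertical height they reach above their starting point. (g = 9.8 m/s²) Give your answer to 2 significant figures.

Setting KE at the bottom equal to PE gained: ½mv² = mgh
h = v²/(2g) = 7.4²/(2 × 9.8) = 2.794 m

h = 2.8 m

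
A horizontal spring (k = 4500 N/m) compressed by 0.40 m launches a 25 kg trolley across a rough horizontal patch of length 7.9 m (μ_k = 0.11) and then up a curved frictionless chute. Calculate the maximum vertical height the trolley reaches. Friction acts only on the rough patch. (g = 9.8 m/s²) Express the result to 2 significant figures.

Spring energy: E₀ = ½kx² = ½(4500)(0.40)² = 360.00 J
Friction: W_f = μ_k mg d = (0.11)(25)(9.8)(7.9) = 212.9 J
Energy at base of ramp: E = 360.00 − 212.9 = 147.09 J
At max height all remaining energy is PE: mgh = E ⇒ h = E/(mg) = 147.09/(25 × 9.8) = 0.6004 m

h = 0.60 m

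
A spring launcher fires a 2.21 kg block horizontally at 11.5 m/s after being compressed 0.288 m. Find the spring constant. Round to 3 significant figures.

k = 3520 N/m

Energy stored in the spring equals the launch KE: ½kx² = ½mv²
k = mv²/x² = (2.21)(11.5)²/(0.288)² = 3524 N/m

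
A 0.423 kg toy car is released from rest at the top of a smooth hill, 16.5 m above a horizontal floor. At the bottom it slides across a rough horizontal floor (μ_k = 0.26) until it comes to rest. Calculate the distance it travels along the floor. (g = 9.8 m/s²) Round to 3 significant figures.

d = 63.5 m

Energy at the top = energy at the end + work done against friction:
At rest all PE has been dissipated by friction: mgh = μ_k m g d
d = h/μ_k = 16.5/0.26 = 63.46 m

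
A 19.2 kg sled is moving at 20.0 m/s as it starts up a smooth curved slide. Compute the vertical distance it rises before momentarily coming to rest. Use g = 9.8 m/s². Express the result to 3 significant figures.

h = 20.4 m

By energy conservation, ½mv² = mgh
h = v²/(2g) = 20.0²/(2 × 9.8) = 20.41 m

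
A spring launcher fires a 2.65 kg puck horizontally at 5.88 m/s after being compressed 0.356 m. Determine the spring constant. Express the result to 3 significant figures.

k = 723 N/m

Spring PE at full compression equals KE at release: ½kx² = ½mv²
k = mv²/x² = (2.65)(5.88)²/(0.356)² = 722.9 N/m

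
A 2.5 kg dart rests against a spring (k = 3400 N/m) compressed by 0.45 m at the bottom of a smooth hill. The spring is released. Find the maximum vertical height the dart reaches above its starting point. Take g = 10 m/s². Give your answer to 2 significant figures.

At maximum height the dart is at rest, so ½kx² = mgh
h = kx²/(2mg) = (3400)(0.45)²/(2 × 2.5 × 10) = 13.77 m

h = 14 m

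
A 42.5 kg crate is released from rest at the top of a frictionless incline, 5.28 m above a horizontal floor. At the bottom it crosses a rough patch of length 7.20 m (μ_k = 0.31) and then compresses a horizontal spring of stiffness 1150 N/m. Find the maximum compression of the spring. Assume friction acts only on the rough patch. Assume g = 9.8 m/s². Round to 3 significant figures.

x = 1.49 m

Initial energy: E₁ = mgh = (42.5)(9.8)(5.28) = 2199.1 J
Friction removes W_f = μ_k mg d = (0.31)(42.5)(9.8)(7.20) = 929.6 J
Energy reaching the spring: E = 2199.1 − 929.6 = 1269.5 J
At max compression ½kx² = E ⇒ x = √(2E/k) = √(2 × 1269.5/1150) = 1.486 m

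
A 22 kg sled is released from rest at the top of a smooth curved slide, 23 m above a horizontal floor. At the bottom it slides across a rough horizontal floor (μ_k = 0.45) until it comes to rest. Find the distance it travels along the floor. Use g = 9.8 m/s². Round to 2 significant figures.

d = 51 m

Energy bookkeeping (friction removes W_f = μ_k N d):
At rest all PE has been dissipated by friction: mgh = μ_k m g d
d = h/μ_k = 23/0.45 = 51.11 m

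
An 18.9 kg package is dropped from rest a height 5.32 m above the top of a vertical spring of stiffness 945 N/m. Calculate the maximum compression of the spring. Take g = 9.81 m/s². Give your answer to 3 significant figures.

Measuring PE from the top of the relaxed spring, at max compression the package has dropped H + x with zero KE, so:
mg(H + x) = ½kx²
½(945)x² − (18.9)(9.81)x − (18.9)(9.81)(5.32) = 0
472.5x² − 185.4x − 986.4 = 0
x = [185.4 + √(34376 + 1.8643e+06)]/(2 × 472.5) = 1.654 m

x = 1.65 m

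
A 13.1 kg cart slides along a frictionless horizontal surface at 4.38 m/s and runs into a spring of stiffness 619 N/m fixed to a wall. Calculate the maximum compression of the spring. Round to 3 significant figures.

At max compression the cart is momentarily at rest: ½mv² = ½kx²
x = v√(m/k) = 4.38 × √(13.1/619) = 0.6372 m

x = 0.637 m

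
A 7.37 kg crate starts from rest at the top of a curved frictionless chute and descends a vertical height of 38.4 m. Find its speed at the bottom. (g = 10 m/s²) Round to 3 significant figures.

v = 27.7 m/s

Mechanical energy is conserved (no friction): mgh = ½mv²
The mass cancels from both sides.
v = √(2gh) = √(2 × 10 × 38.4) = √768.00 = 27.71 m/s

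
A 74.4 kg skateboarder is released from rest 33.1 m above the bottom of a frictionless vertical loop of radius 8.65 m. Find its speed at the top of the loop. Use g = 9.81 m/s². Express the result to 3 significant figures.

v = 17.6 m/s

Energy conservation: mgh = ½mv_top² + mg(2r)
v_top² = 2g(h − 2r) = 2(9.81)(33.1 − 17.30) = 310.0
v_top = 17.61 m/s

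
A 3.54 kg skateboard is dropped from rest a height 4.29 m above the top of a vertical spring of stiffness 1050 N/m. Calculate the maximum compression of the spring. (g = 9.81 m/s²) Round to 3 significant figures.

Let x be the compression. The total drop is H + x, and the skateboard is instantaneously at rest at max compression, so energy conservation gives:
mg(H + x) = ½kx²
½(1050)x² − (3.54)(9.81)x − (3.54)(9.81)(4.29) = 0
525.0x² − 34.73x − 149.0 = 0
x = [34.73 + √(1206 + 312859)]/(2 × 525.0) = 0.5668 m

x = 0.567 m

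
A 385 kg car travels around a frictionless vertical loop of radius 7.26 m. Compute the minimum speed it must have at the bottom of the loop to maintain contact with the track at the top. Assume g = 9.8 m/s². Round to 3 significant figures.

At the top: mg = mv_top²/r ⇒ v_top² = gr = 71.15 m²/s²
Energy from bottom to top (height 2r): ½mv_bot² = ½mv_top² + mg(2r)
v_bot² = gr + 4gr = 5gr = 355.7
v_bot = √(5gr) = 18.86 m/s

v = 18.9 m/s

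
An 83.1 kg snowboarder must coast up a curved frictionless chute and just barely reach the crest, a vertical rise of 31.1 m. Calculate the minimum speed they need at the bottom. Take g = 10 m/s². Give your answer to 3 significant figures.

At the top they are momentarily at rest, so all KE converts to PE: ½mv² = mgh
v = √(2gh) = √(2 × 10 × 31.1) = 24.94 m/s

v = 24.9 m/s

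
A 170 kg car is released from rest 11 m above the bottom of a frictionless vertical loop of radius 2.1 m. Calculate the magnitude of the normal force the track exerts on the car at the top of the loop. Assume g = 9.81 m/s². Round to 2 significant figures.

Energy from release to top (height 2r): mgh = ½mv_top² + mg(2r)
v_top² = 2g(h − 2r) = 2(9.81)(11 − 4.200) = 133.42 m²/s²
At the top, both N and weight point toward the centre: N + mg = mv_top²/r
N = m(v_top²/r − g) = 170(133.42/2.1 − 9.81) = 9133 N

N = 9100 N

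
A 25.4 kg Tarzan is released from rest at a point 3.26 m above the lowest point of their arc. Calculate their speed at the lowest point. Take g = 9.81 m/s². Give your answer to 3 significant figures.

v = 8.00 m/s

Equating total energy at the two states: mgh = ½mv²
v = √(2gh) = √(2 × 9.81 × 3.26) = √63.961 = 7.998 m/s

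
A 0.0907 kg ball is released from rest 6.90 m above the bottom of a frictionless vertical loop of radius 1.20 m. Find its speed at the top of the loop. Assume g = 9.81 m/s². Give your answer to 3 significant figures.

v = 9.40 m/s

Energy conservation: mgh = ½mv_top² + mg(2r)
v_top² = 2g(h − 2r) = 2(9.81)(6.90 − 2.400) = 88.29
v_top = 9.396 m/s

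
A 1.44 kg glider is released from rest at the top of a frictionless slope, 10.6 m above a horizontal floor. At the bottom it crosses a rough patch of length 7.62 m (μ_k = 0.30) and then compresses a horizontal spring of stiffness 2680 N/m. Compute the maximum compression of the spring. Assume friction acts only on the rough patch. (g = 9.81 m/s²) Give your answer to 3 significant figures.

x = 0.296 m

Initial energy: E₁ = mgh = (1.44)(9.81)(10.6) = 149.74 J
Friction removes W_f = μ_k mg d = (0.30)(1.44)(9.81)(7.62) = 32.29 J
Energy reaching the spring: E = 149.74 − 32.29 = 117.45 J
At max compression ½kx² = E ⇒ x = √(2E/k) = √(2 × 117.45/2680) = 0.2961 m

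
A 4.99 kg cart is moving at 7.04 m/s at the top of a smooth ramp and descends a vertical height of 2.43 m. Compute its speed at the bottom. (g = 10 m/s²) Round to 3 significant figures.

v = 9.91 m/s

Energy conservation between the two points: ½mv₀² + mgh = ½mv²
v² = v₀² + 2gh = (7.04)² + 2(10)(2.43) = 98.162
v = √98.162 = 9.908 m/s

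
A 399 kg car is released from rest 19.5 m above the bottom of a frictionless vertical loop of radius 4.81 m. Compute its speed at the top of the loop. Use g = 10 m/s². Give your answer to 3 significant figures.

v = 14.1 m/s

Energy conservation: mgh = ½mv_top² + mg(2r)
v_top² = 2g(h − 2r) = 2(10)(19.5 − 9.620) = 197.6
v_top = 14.06 m/s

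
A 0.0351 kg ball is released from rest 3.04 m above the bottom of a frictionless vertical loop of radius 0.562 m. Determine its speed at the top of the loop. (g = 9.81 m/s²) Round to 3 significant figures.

Energy conservation: mgh = ½mv_top² + mg(2r)
v_top² = 2g(h − 2r) = 2(9.81)(3.04 − 1.124) = 37.59
v_top = 6.131 m/s

v = 6.13 m/s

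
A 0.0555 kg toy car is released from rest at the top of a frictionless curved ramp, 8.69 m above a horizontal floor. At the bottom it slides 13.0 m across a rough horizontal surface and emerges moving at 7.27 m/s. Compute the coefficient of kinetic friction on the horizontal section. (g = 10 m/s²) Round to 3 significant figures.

Energy bookkeeping (friction removes W_f = μ_k N d):
mgh = ½mv² + μ_k m g d
mgh = 4.8230 J; ½mv² = 1.4667 J
W_f = 4.8230 − 1.4667 = 3.356 J
μ_k = W_f/(mg·d) = 3.356/(0.5550 × 13.0) = 0.4652

μ_k = 0.465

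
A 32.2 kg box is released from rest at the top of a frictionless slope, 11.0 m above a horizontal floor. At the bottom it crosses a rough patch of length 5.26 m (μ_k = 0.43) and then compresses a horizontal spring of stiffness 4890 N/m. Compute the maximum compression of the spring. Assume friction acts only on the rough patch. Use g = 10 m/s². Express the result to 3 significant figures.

Initial energy: E₁ = mgh = (32.2)(10)(11.0) = 3542.0 J
Friction removes W_f = μ_k mg d = (0.43)(32.2)(10)(5.26) = 728.3 J
Energy reaching the spring: E = 3542.0 − 728.3 = 2813.7 J
At max compression ½kx² = E ⇒ x = √(2E/k) = √(2 × 2813.7/4890) = 1.073 m

x = 1.07 m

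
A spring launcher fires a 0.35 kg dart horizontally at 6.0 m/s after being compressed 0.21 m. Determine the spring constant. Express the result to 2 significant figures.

k = 290 N/m

Energy stored in the spring equals the launch KE: ½kx² = ½mv²
k = mv²/x² = (0.35)(6.0)²/(0.21)² = 285.7 N/m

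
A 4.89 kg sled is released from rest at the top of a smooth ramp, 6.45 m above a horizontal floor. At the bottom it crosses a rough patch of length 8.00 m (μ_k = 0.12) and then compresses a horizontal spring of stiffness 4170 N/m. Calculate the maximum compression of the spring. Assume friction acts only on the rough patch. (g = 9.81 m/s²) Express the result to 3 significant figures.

Initial energy: E₁ = mgh = (4.89)(9.81)(6.45) = 309.41 J
Friction removes W_f = μ_k mg d = (0.12)(4.89)(9.81)(8.00) = 46.05 J
Energy reaching the spring: E = 309.41 − 46.05 = 263.36 J
At max compression ½kx² = E ⇒ x = √(2E/k) = √(2 × 263.36/4170) = 0.3554 m

x = 0.355 m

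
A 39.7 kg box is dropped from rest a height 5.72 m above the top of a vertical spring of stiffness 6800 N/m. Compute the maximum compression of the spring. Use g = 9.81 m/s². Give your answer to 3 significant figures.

Measuring PE from the top of the relaxed spring, at max compression the box has dropped H + x with zero KE, so:
mg(H + x) = ½kx²
½(6800)x² − (39.7)(9.81)x − (39.7)(9.81)(5.72) = 0
3400x² − 389.5x − 2228 = 0
x = [389.5 + √(151677 + 3.0297e+07)]/(2 × 3400) = 0.8687 m

x = 0.869 m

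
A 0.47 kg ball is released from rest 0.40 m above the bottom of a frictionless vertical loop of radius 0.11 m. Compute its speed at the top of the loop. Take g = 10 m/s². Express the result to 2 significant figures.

v = 1.9 m/s

Energy conservation: mgh = ½mv_top² + mg(2r)
v_top² = 2g(h − 2r) = 2(10)(0.40 − 0.2200) = 3.600
v_top = 1.897 m/s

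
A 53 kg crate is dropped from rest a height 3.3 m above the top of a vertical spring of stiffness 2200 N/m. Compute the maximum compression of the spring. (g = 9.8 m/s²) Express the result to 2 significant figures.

Take the reference level at the top of the uncompressed spring. At max compression the crate has fallen H + x and is momentarily at rest:
mg(H + x) = ½kx²
½(2200)x² − (53)(9.8)x − (53)(9.8)(3.3) = 0
1100x² − 519.4x − 1714 = 0
x = [519.4 + √(269776 + 7.5417e+06)]/(2 × 1100) = 1.506 m

x = 1.5 m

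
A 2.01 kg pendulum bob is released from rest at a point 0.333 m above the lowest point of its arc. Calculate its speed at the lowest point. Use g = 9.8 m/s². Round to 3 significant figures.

v = 2.55 m/s

Equating total energy at the two states: mgh = ½mv²
The mass cancels from both sides.
v = √(2gh) = √(2 × 9.8 × 0.333) = √6.5268 = 2.555 m/s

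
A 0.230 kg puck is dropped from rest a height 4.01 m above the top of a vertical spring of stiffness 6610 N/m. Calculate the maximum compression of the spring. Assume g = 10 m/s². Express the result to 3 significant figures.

x = 0.0532 m

Measuring PE from the top of the relaxed spring, at max compression the puck has dropped H + x with zero KE, so:
mg(H + x) = ½kx²
½(6610)x² − (0.230)(10)x − (0.230)(10)(4.01) = 0
3305x² − 2.300x − 9.223 = 0
x = [2.300 + √(5.290 + 121928)]/(2 × 3305) = 0.05318 m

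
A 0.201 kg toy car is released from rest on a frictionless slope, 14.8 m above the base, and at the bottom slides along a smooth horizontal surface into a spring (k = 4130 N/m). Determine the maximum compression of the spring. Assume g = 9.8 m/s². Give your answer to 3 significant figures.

x = 0.119 m

Energy conservation (no friction) from release to max compression: mgh = ½kx²
x = √(2mgh/k) = √(2 × 0.201 × 9.8 × 14.8 / 4130) = 0.1188 m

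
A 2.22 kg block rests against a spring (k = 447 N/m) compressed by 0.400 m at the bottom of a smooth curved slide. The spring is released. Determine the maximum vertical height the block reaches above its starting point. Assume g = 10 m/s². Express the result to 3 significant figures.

All spring PE becomes gravitational PE at the highest point: ½kx² = mgh
h = kx²/(2mg) = (447)(0.400)²/(2 × 2.22 × 10) = 1.611 m

h = 1.61 m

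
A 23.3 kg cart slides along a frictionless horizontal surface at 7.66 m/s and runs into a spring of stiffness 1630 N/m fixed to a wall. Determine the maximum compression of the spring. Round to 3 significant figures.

x = 0.916 m

Conservation of energy between contact and max compression: ½mv² = ½kx²
x = v√(m/k) = 7.66 × √(23.3/1630) = 0.9158 m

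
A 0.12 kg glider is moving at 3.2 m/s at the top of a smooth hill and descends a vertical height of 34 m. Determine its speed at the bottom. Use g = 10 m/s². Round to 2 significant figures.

Mechanical energy is conserved (no friction): ½mv₀² + mgh = ½mv²
v² = v₀² + 2gh = (3.2)² + 2(10)(34) = 690.24
v = √690.24 = 26.27 m/s

v = 26 m/s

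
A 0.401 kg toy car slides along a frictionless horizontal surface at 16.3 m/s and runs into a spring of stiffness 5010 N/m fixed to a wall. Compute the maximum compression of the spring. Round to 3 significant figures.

x = 0.146 m

All KE is stored as spring PE at maximum compression: ½mv² = ½kx²
x = v√(m/k) = 16.3 × √(0.401/5010) = 0.1458 m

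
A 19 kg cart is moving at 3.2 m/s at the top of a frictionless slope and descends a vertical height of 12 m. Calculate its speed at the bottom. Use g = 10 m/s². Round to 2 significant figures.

By conservation of mechanical energy, ½mv₀² + mgh = ½mv²
The mass cancels from both sides.
v² = v₀² + 2gh = (3.2)² + 2(10)(12) = 250.24
v = √250.24 = 15.82 m/s

v = 16 m/s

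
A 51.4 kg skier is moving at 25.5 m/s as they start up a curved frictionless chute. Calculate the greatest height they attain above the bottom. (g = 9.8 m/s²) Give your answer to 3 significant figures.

h = 33.2 m

By energy conservation, ½mv² = mgh
h = v²/(2g) = 25.5²/(2 × 9.8) = 33.18 m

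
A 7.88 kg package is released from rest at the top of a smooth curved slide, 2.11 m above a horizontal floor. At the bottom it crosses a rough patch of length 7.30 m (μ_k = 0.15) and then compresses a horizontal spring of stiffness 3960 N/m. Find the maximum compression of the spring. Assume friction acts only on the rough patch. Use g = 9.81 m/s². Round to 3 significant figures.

Initial energy: E₁ = mgh = (7.88)(9.81)(2.11) = 163.11 J
Friction removes W_f = μ_k mg d = (0.15)(7.88)(9.81)(7.30) = 84.65 J
Energy reaching the spring: E = 163.11 − 84.65 = 78.462 J
At max compression ½kx² = E ⇒ x = √(2E/k) = √(2 × 78.462/3960) = 0.1991 m

x = 0.199 m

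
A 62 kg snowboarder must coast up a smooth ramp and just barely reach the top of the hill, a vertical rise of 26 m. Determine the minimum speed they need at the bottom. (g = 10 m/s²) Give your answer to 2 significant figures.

At the top they are momentarily at rest, so all KE converts to PE: ½mv² = mgh
v = √(2gh) = √(2 × 10 × 26) = 22.80 m/s

v = 23 m/s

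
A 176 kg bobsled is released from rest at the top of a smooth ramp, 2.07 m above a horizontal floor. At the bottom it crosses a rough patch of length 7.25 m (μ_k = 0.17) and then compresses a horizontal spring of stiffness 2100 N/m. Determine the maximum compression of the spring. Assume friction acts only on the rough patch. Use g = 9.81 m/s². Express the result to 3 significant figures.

x = 1.17 m

Initial energy: E₁ = mgh = (176)(9.81)(2.07) = 3574.0 J
Friction removes W_f = μ_k mg d = (0.17)(176)(9.81)(7.25) = 2128 J
Energy reaching the spring: E = 3574.0 − 2128 = 1446.0 J
At max compression ½kx² = E ⇒ x = √(2E/k) = √(2 × 1446.0/2100) = 1.174 m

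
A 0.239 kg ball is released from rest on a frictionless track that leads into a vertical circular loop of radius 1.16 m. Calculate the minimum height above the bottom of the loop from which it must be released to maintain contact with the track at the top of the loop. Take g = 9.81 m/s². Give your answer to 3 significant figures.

At the top, for minimum speed gravity alone supplies the centripetal force: mg = mv_top²/r ⇒ v_top² = gr = 11.38 m²/s²
Energy conservation from release height h to the top (height 2r): mgh = ½mv_top² + mg(2r)
h = v_top²/(2g) + 2r = r/2 + 2r = 5r/2 = 2.900 m

h = 2.90 m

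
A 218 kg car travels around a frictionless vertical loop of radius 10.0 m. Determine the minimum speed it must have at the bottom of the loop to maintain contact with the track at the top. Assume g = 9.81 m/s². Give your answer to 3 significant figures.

v = 22.1 m/s

At the top: mg = mv_top²/r ⇒ v_top² = gr = 98.10 m²/s²
Energy from bottom to top (height 2r): ½mv_bot² = ½mv_top² + mg(2r)
v_bot² = gr + 4gr = 5gr = 490.5
v_bot = √(5gr) = 22.15 m/s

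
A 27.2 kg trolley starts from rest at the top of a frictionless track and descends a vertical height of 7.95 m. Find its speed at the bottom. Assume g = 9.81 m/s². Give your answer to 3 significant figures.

v = 12.5 m/s

Equating total energy at the two states: mgh = ½mv²
v = √(2gh) = √(2 × 9.81 × 7.95) = √155.98 = 12.49 m/s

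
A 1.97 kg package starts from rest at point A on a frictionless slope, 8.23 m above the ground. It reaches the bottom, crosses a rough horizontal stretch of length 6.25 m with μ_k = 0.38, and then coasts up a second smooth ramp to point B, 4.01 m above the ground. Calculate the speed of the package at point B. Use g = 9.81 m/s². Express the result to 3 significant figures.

v = 6.02 m/s

Energy at A: mgh₁ = (1.97)(9.81)(8.23) = 159.05 J
Friction loss: W_f = μ_k mg d = 45.90 J
At B: ½mv² + mgh₂ = mgh₁ − W_f
½mv² = 159.05 − 45.90 − 77.496 = 35.656 J
v = √(2 × 35.656/1.97) = 6.017 m/s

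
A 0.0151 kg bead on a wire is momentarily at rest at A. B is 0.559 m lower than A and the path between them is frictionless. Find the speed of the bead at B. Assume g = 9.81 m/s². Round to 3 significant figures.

Energy conservation between the two points: mgh = ½mv²
v = √(2gh) = √(2 × 9.81 × 0.559) = √10.968 = 3.312 m/s

v = 3.31 m/s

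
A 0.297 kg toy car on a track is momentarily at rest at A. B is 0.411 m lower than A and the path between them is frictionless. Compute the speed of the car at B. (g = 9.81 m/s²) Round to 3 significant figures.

By conservation of mechanical energy, mgh = ½mv²
v = √(2gh) = √(2 × 9.81 × 0.411) = √8.0638 = 2.840 m/s

v = 2.84 m/s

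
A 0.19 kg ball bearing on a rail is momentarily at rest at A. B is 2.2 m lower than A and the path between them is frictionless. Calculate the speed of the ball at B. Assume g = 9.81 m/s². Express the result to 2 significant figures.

v = 6.6 m/s

Energy conservation between the two points: mgh = ½mv²
v = √(2gh) = √(2 × 9.81 × 2.2) = √43.164 = 6.570 m/s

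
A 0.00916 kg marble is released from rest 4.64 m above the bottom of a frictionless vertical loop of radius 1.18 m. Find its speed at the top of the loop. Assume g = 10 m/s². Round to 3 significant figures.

v = 6.75 m/s

Energy conservation: mgh = ½mv_top² + mg(2r)
v_top² = 2g(h − 2r) = 2(10)(4.64 − 2.360) = 45.60
v_top = 6.753 m/s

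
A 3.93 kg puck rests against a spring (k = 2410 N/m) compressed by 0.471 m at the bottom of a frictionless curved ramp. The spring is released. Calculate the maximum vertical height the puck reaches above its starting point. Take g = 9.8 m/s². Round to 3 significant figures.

h = 6.94 m

At maximum height the puck is at rest, so ½kx² = mgh
h = kx²/(2mg) = (2410)(0.471)²/(2 × 3.93 × 9.8) = 6.941 m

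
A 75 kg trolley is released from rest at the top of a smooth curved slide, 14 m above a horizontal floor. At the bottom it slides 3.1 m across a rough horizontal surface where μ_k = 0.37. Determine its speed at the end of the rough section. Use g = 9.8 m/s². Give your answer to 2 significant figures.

v = 16 m/s

Energy at the top = energy at the end + work done against friction:
mgh = ½mv² + μ_k m g d
W_f = μ_k mg d = (0.37)(75)(9.8)(3.1) = 843.0 J
½mv² = mgh − W_f = 10290 − 843.0 = 9447.0 J
v = √(2 × 9447.0/75) = 15.87 m/s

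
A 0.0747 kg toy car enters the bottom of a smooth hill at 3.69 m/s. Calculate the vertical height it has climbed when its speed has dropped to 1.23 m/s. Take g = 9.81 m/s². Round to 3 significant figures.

h = 0.617 m

Conservation of energy: ½mv₁² = ½mv₂² + mgh
h = (v₁² − v₂²)/(2g) = (3.69² − 1.23²)/(2 × 9.81) = 0.6169 m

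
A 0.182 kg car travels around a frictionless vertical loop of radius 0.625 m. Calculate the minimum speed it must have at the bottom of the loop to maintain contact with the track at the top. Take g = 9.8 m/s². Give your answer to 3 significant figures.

At the top: mg = mv_top²/r ⇒ v_top² = gr = 6.125 m²/s²
Energy from bottom to top (height 2r): ½mv_bot² = ½mv_top² + mg(2r)
v_bot² = gr + 4gr = 5gr = 30.62
v_bot = √(5gr) = 5.534 m/s

v = 5.53 m/s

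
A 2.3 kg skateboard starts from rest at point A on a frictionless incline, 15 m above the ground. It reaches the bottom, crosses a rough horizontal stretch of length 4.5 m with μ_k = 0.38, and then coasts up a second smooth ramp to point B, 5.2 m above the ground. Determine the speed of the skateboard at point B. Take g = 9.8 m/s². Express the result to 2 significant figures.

Energy at A: mgh₁ = (2.3)(9.8)(15) = 338.10 J
Friction loss: W_f = μ_k mg d = 38.54 J
At B: ½mv² + mgh₂ = mgh₁ − W_f
½mv² = 338.10 − 38.54 − 117.21 = 182.35 J
v = √(2 × 182.35/2.3) = 12.59 m/s

v = 13 m/s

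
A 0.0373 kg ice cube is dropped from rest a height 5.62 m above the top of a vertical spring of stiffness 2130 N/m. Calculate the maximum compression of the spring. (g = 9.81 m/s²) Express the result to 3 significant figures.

Take the reference level at the top of the uncompressed spring. At max compression the cube has fallen H + x and is momentarily at rest:
mg(H + x) = ½kx²
½(2130)x² − (0.0373)(9.81)x − (0.0373)(9.81)(5.62) = 0
1065x² − 0.3659x − 2.056 = 0
x = [0.3659 + √(0.1339 + 8760.4)]/(2 × 1065) = 0.04411 m

x = 0.0441 m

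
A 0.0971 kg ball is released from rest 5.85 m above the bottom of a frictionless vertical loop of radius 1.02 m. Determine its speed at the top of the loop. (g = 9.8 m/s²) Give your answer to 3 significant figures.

v = 8.64 m/s

Energy conservation: mgh = ½mv_top² + mg(2r)
v_top² = 2g(h − 2r) = 2(9.8)(5.85 − 2.040) = 74.68
v_top = 8.642 m/s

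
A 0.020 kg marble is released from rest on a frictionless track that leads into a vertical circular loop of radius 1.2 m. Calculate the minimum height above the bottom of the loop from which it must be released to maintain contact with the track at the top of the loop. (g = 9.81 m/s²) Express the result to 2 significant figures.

At the top, for minimum speed gravity alone supplies the centripetal force: mg = mv_top²/r ⇒ v_top² = gr = 11.77 m²/s²
Energy conservation from release height h to the top (height 2r): mgh = ½mv_top² + mg(2r)
h = v_top²/(2g) + 2r = r/2 + 2r = 5r/2 = 3.000 m

h = 3.0 m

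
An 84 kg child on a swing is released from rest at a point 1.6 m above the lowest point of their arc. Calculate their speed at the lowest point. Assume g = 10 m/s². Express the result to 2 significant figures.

v = 5.7 m/s

Energy conservation between the two points: mgh = ½mv²
v = √(2gh) = √(2 × 10 × 1.6) = √32.000 = 5.657 m/s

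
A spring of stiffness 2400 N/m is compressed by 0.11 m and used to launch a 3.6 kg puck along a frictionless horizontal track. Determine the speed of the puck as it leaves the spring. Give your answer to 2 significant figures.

The puck leaves the spring when the spring is at natural length, so ½kx² = ½mv²
v = x√(k/m) = 0.11 × √(2400/3.6) = 2.840 m/s

v = 2.8 m/s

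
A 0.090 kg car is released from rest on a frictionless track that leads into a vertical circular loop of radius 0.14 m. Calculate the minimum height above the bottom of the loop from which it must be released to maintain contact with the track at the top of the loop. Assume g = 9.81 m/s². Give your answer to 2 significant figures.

At the top, for minimum speed gravity alone supplies the centripetal force: mg = mv_top²/r ⇒ v_top² = gr = 1.373 m²/s²
Energy conservation from release height h to the top (height 2r): mgh = ½mv_top² + mg(2r)
h = v_top²/(2g) + 2r = r/2 + 2r = 5r/2 = 0.3500 m

h = 0.35 m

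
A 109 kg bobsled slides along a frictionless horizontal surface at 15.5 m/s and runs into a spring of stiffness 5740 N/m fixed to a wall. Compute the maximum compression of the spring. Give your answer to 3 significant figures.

x = 2.14 m

All KE is stored as spring PE at maximum compression: ½mv² = ½kx²
x = v√(m/k) = 15.5 × √(109/5740) = 2.136 m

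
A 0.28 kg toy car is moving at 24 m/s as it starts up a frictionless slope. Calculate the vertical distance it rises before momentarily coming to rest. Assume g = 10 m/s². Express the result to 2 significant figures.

h = 29 m

Setting KE at the bottom equal to PE gained: ½mv² = mgh
h = v²/(2g) = 24²/(2 × 10) = 28.80 m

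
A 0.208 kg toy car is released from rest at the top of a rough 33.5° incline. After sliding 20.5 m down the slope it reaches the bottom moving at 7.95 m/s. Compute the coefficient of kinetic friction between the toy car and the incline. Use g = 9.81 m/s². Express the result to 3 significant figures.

μ_k = 0.473

mgh = ½mv² + μ_k (mg cosθ) L, with h = L sinθ
mgL sinθ = 23.087 J; ½mv² = 6.5731 J
W_f = 23.087 − 6.5731 = 16.51 J
μ_k = W_f/(mg cosθ · L) = 16.51/(1.702 × 20.5) = 0.4734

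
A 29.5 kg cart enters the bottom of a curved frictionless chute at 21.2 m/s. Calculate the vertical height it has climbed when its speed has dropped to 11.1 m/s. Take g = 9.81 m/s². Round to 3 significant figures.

Conservation of energy: ½mv₁² = ½mv₂² + mgh
h = (v₁² − v₂²)/(2g) = (21.2² − 11.1²)/(2 × 9.81) = 16.63 m

h = 16.6 m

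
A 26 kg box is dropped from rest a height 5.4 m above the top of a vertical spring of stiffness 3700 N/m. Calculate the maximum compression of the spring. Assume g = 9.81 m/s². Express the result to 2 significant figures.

Measuring PE from the top of the relaxed spring, at max compression the box has dropped H + x with zero KE, so:
mg(H + x) = ½kx²
½(3700)x² − (26)(9.81)x − (26)(9.81)(5.4) = 0
1850x² − 255.1x − 1377 = 0
x = [255.1 + √(65056 + 1.0192e+07)]/(2 × 1850) = 0.9345 m

x = 0.93 m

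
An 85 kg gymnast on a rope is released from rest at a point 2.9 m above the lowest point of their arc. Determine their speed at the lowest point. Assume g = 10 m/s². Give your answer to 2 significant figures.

Energy conservation between the two points: mgh = ½mv²
v = √(2gh) = √(2 × 10 × 2.9) = √58.000 = 7.616 m/s

v = 7.6 m/s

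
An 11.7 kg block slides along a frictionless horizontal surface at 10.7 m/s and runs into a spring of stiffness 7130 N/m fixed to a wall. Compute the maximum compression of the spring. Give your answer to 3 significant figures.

x = 0.433 m

Conservation of energy between contact and max compression: ½mv² = ½kx²
x = v√(m/k) = 10.7 × √(11.7/7130) = 0.4334 m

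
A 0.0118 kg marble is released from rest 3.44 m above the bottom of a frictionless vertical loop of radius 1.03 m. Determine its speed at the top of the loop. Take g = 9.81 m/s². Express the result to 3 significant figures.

v = 5.20 m/s

Energy conservation: mgh = ½mv_top² + mg(2r)
v_top² = 2g(h − 2r) = 2(9.81)(3.44 − 2.060) = 27.08
v_top = 5.203 m/s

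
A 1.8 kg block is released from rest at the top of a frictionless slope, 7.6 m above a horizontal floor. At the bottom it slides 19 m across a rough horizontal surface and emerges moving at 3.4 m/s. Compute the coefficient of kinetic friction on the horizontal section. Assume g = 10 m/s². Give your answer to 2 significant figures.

Energy at the top = energy at the end + work done against friction:
mgh = ½mv² + μ_k m g d
mgh = 136.80 J; ½mv² = 10.404 J
W_f = 136.80 − 10.404 = 126.4 J
μ_k = W_f/(mg·d) = 126.4/(18.00 × 19) = 0.3696

μ_k = 0.37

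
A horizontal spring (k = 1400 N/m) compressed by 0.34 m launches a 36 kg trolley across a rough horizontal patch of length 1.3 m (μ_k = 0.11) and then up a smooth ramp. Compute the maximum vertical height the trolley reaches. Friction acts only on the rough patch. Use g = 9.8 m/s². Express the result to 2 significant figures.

h = 0.086 m

Spring energy: E₀ = ½kx² = ½(1400)(0.34)² = 80.920 J
Friction: W_f = μ_k mg d = (0.11)(36)(9.8)(1.3) = 50.45 J
Energy at base of ramp: E = 80.920 − 50.45 = 30.470 J
At max height all remaining energy is PE: mgh = E ⇒ h = E/(mg) = 30.470/(36 × 9.8) = 0.08637 m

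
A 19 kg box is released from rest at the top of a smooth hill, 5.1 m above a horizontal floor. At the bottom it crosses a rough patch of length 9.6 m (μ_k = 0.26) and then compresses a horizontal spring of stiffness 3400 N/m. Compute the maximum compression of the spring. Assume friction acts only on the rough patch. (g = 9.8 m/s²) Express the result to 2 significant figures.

Initial energy: E₁ = mgh = (19)(9.8)(5.1) = 949.62 J
Friction removes W_f = μ_k mg d = (0.26)(19)(9.8)(9.6) = 464.8 J
Energy reaching the spring: E = 949.62 − 464.8 = 484.86 J
At max compression ½kx² = E ⇒ x = √(2E/k) = √(2 × 484.86/3400) = 0.5341 m

x = 0.53 m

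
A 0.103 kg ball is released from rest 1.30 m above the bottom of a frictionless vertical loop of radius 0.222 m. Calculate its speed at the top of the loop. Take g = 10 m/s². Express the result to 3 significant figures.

v = 4.14 m/s

Energy conservation: mgh = ½mv_top² + mg(2r)
v_top² = 2g(h − 2r) = 2(10)(1.30 − 0.4440) = 17.12
v_top = 4.138 m/s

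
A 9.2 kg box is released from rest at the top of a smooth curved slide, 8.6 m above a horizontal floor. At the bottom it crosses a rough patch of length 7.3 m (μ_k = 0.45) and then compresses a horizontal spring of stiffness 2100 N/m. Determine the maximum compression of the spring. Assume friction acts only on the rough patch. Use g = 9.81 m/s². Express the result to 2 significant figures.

Initial energy: E₁ = mgh = (9.2)(9.81)(8.6) = 776.17 J
Friction removes W_f = μ_k mg d = (0.45)(9.2)(9.81)(7.3) = 296.5 J
Energy reaching the spring: E = 776.17 − 296.5 = 479.69 J
At max compression ½kx² = E ⇒ x = √(2E/k) = √(2 × 479.69/2100) = 0.6759 m

x = 0.68 m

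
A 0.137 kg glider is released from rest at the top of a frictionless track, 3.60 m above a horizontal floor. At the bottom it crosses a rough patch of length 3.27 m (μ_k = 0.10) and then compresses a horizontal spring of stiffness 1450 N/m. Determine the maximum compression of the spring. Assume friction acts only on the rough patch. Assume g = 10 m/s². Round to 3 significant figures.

Initial energy: E₁ = mgh = (0.137)(10)(3.60) = 4.9320 J
Friction removes W_f = μ_k mg d = (0.10)(0.137)(10)(3.27) = 0.4480 J
Energy reaching the spring: E = 4.9320 − 0.4480 = 4.4840 J
At max compression ½kx² = E ⇒ x = √(2E/k) = √(2 × 4.4840/1450) = 0.07864 m

x = 0.0786 m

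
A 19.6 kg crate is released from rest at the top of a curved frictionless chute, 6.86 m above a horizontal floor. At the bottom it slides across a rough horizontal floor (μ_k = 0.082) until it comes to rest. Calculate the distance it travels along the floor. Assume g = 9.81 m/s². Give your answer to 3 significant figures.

Applying the work–energy principle:
At rest all PE has been dissipated by friction: mgh = μ_k m g d
d = h/μ_k = 6.86/0.082 = 83.66 m

d = 83.7 m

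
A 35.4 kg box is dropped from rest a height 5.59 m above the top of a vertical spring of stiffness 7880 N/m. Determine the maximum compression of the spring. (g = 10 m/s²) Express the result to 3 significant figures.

x = 0.755 m

Let x be the compression. The total drop is H + x, and the box is instantaneously at rest at max compression, so energy conservation gives:
mg(H + x) = ½kx²
½(7880)x² − (35.4)(10)x − (35.4)(10)(5.59) = 0
3940x² − 354.0x − 1979 = 0
x = [354.0 + √(125316 + 3.1187e+07)]/(2 × 3940) = 0.7550 m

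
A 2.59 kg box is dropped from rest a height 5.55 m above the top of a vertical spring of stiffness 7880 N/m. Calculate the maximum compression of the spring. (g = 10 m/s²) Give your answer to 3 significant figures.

x = 0.194 m

Let x be the compression. The total drop is H + x, and the box is instantaneously at rest at max compression, so energy conservation gives:
mg(H + x) = ½kx²
½(7880)x² − (2.59)(10)x − (2.59)(10)(5.55) = 0
3940x² − 25.90x − 143.7 = 0
x = [25.90 + √(670.8 + 2.2654e+06)]/(2 × 3940) = 0.1943 m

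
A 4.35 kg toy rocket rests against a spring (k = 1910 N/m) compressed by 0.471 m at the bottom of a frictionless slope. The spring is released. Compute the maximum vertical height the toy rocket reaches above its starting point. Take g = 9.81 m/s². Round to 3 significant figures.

All spring PE becomes gravitational PE at the highest point: ½kx² = mgh
h = kx²/(2mg) = (1910)(0.471)²/(2 × 4.35 × 9.81) = 4.965 m

h = 4.96 m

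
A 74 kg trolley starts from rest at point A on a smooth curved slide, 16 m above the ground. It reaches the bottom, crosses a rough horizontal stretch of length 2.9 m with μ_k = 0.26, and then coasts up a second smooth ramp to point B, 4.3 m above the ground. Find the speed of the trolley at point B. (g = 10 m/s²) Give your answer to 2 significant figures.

Energy at A: mgh₁ = (74)(10)(16) = 11840 J
Friction loss: W_f = μ_k mg d = 558.0 J
At B: ½mv² + mgh₂ = mgh₁ − W_f
½mv² = 11840 − 558.0 − 3182.0 = 8100.0 J
v = √(2 × 8100.0/74) = 14.80 m/s

v = 15 m/s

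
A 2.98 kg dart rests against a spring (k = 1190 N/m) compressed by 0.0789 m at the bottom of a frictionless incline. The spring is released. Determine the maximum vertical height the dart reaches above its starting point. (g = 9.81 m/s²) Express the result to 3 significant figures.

h = 0.127 m

At maximum height the dart is at rest, so ½kx² = mgh
h = kx²/(2mg) = (1190)(0.0789)²/(2 × 2.98 × 9.81) = 0.1267 m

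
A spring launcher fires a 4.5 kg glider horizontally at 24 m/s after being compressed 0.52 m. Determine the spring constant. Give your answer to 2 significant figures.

k = 9600 N/m

½kx² = ½mv²
k = mv²/x² = (4.5)(24)²/(0.52)² = 9586 N/m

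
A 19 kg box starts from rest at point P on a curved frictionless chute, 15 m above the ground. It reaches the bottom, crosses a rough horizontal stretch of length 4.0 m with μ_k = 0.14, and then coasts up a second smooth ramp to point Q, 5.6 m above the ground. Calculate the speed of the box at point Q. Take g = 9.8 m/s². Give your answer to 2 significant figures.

Energy at P: mgh₁ = (19)(9.8)(15) = 2793.0 J
Friction loss: W_f = μ_k mg d = 104.3 J
At Q: ½mv² + mgh₂ = mgh₁ − W_f
½mv² = 2793.0 − 104.3 − 1042.7 = 1646.0 J
v = √(2 × 1646.0/19) = 13.16 m/s

v = 13 m/s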